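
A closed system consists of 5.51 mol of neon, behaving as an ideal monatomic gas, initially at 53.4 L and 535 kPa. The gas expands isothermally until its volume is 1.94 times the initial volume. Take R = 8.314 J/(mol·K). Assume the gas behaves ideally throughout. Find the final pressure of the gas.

276 kPa

T₁ = P₁V₁/(nR) = 535×53.4/(5.51×8.314) = 624 K.
Isothermal: T stays 624 K; PV = const ⇒ V₂ = 104 L, P₂ = 276 kPa.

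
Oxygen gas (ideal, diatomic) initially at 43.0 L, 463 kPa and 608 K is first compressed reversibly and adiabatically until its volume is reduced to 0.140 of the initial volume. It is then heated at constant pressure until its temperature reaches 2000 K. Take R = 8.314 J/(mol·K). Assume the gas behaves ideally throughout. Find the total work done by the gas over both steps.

-37700 J

n = P₁V₁/(RT₁) = 463×43.0/(8.314×608) = 3.94 mol.
Step 1 — Adiabatic: TV^(γ−1) = const ⇒ T₂ = 608×(7.14)^0.400 = 1330 K; PV^γ = const ⇒ P₂ = 7260 kPa.
ΔU = nCvΔT = 3.94×20.8×(1330−608) = 59500 J.
Q = 0 for an adiabatic process, so W = −ΔU = -59500 J.
State after step 1: P = 7260 kPa, V = 6.02 L, T = 1330 K.
Step 2 — Isobaric: P stays 7260 kPa; V/T = const ⇒ T₂ = 2000 K, V₂ = 9.02 L.
W = PΔV = 7260×(9.02−6.02) kPa·L = 21800 J.
ΔU = nCvΔT = 3.94×20.8×(2000−1330) = 54400 J.
Q = ΔU + W = nCpΔT = 76200 J.
Net over both steps: W = -37700 J, Q = 76200 J, ΔU = 114000 J.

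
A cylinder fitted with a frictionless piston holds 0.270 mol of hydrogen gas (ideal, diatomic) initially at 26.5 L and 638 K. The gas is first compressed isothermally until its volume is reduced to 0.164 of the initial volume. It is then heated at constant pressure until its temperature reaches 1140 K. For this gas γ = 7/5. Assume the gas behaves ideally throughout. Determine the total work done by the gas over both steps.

-1460 J

P₁ = nRT₁/V₁ = 0.270×8.314×638/26.5 = 54.0 kPa.
Step 1 — Isothermal: T stays 638 K; PV = const ⇒ V₂ = 4.35 L, P₂ = 330 kPa.
ΔU = 0 (ideal gas, T constant).
W = nRT ln(V₂/V₁) = 0.270×8.314×638×ln(0.164) = -2590 J.
Q = ΔU + W = -2590 J.
State after step 1: P = 330 kPa, V = 4.35 L, T = 638 K.
Step 2 — Isobaric: P stays 330 kPa; V/T = const ⇒ T₂ = 1140 K, V₂ = 7.77 L.
W = PΔV = 330×(7.77−4.35) kPa·L = 1130 J.
ΔU = nCvΔT = 0.270×20.8×(1140−638) = 2820 J.
Q = ΔU + W = nCpΔT = 3940 J.
Net over both steps: W = -1460 J, Q = 1350 J, ΔU = 2820 J.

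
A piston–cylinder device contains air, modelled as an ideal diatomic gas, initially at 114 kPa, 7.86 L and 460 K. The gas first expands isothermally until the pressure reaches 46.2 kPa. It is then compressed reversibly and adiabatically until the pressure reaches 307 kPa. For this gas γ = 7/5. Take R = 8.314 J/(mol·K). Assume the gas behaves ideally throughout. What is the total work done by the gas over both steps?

n = P₁V₁/(RT₁) = 114×7.86/(8.314×460) = 0.234 mol.
Step 1 — Isothermal: T stays 460 K; PV = const ⇒ V₂ = 19.4 L, P₂ = 46.2 kPa.
ΔU = 0 (ideal gas, T constant).
W = nRT ln(V₂/V₁) = 0.234×8.314×460×ln(2.47) = 809 J.
Q = ΔU + W = 809 J.
State after step 1: P = 46.2 kPa, V = 19.4 L, T = 460 K.
Step 2 — Adiabatic: T₂/T₁ = (P₂/P₁)^((γ−1)/γ) ⇒ T₂ = 460×(6.65)^0.286 = 790 K; V₂ = 5.01 L.
ΔU = nCvΔT = 0.234×20.8×(790−460) = 1610 J.
Q = 0 for an adiabatic process, so W = −ΔU = -1610 J.
Net over both steps: W = -799 J, Q = 809 J, ΔU = 1610 J.

-799 J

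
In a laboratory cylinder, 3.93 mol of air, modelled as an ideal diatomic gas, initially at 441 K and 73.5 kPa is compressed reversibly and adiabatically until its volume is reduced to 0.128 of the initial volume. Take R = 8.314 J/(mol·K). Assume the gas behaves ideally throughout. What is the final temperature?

V₁ = nRT₁/P₁ = 3.93×8.314×441/73.5 = 196 L.
Adiabatic: TV^(γ−1) = const ⇒ T₂ = 441×(7.81)^0.400 = 1000 K; PV^γ = const ⇒ P₂ = 1310 kPa.

1000 K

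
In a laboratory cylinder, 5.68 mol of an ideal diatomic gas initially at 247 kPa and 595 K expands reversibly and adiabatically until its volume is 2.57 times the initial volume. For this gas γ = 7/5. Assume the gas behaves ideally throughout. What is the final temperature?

408 K

V₁ = nRT₁/P₁ = 5.68×8.314×595/247 = 114 L.
Adiabatic: TV^(γ−1) = const ⇒ T₂ = 595×(0.389)^0.400 = 408 K; PV^γ = const ⇒ P₂ = 65.9 kPa.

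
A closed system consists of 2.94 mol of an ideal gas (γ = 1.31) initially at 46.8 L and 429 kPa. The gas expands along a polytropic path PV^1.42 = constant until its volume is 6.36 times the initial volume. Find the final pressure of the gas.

31.0 kPa

T₁ = P₁V₁/(nR) = 429×46.8/(2.94×8.314) = 821 K.
Polytropic n=1.42: T₂ = T₁(V₁/V₂)^(n−1) = 821×(0.157)^0.42 = 378 K; P₂ = P₁(V₁/V₂)^n = 31.0 kPa.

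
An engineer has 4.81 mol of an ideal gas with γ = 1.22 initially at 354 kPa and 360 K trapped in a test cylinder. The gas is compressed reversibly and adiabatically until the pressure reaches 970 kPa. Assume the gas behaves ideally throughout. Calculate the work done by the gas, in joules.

-13000 J

V₁ = nRT₁/P₁ = 4.81×8.314×360/354 = 40.7 L.
Adiabatic: T₂/T₁ = (P₂/P₁)^((γ−1)/γ) ⇒ T₂ = 360×(2.74)^0.180 = 432 K; V₂ = 17.8 L.
ΔU = nCvΔT = 4.81×37.8×(432−360) = 13000 J.
Q = 0 for an adiabatic process, so W = −ΔU = -13000 J.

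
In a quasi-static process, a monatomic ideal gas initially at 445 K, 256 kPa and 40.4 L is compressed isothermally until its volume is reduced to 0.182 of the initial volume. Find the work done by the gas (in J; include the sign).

n = P₁V₁/(RT₁) = 256×40.4/(8.314×445) = 2.80 mol.
Isothermal: T stays 445 K; PV = const ⇒ V₂ = 7.35 L, P₂ = 1410 kPa.
W = nRT ln(V₂/V₁) = 2.80×8.314×445×ln(0.182) = -17600 J.

-17600 J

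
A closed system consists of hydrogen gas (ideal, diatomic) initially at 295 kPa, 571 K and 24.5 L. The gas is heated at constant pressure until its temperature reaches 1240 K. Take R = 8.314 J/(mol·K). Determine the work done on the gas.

n = P₁V₁/(RT₁) = 295×24.5/(8.314×571) = 1.52 mol.
Isobaric: P stays 295 kPa; V/T = const ⇒ T₂ = 1240 K, V₂ = 53.2 L.
W = PΔV = 295×(53.2−24.5) kPa·L = 8470 J.
Work done on the gas = −W_by = -8470 J.

-8470 J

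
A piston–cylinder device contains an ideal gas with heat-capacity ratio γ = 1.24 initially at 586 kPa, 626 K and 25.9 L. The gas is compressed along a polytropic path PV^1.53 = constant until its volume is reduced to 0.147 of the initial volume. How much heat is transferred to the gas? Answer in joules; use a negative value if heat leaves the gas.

n = P₁V₁/(RT₁) = 586×25.9/(8.314×626) = 2.92 mol.
Polytropic n=1.53: T₂ = T₁(V₁/V₂)^(n−1) = 626×(6.80)^0.53 = 1730 K; P₂ = P₁(V₁/V₂)^n = 11000 kPa.
W = (P₁V₁−P₂V₂)/(n−1) = (586×25.9−11000×3.81)/0.53 = -50500 J.
ΔU = nCvΔT = 2.92×34.6×(1730−626) = 111000 J.
Q = ΔU + W = 61000 J.

61000 J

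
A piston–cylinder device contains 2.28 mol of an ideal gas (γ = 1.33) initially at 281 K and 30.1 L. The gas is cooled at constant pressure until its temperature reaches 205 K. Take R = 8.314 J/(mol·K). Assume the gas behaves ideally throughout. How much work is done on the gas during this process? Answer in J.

P₁ = nRT₁/V₁ = 2.28×8.314×281/30.1 = 177 kPa.
Isobaric: P stays 177 kPa; V/T = const ⇒ T₂ = 205 K, V₂ = 22.0 L.
W = PΔV = 177×(22.0−30.1) kPa·L = -1440 J.
Work done on the gas = −W_by = 1440 J.

1440 J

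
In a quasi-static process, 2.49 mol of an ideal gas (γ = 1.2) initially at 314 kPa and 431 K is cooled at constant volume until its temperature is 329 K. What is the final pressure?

V₁ = nRT₁/P₁ = 2.49×8.314×431/314 = 28.4 L.
Isochoric: V stays 28.4 L; P/T = const ⇒ T₂ = 329 K, P₂ = 240 kPa.

240 kPa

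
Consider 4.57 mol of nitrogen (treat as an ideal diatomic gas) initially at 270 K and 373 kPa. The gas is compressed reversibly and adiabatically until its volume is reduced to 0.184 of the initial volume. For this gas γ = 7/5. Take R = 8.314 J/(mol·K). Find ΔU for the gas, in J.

24800 J

V₁ = nRT₁/P₁ = 4.57×8.314×270/373 = 27.5 L.
Adiabatic: TV^(γ−1) = const ⇒ T₂ = 270×(5.43)^0.400 = 531 K; PV^γ = const ⇒ P₂ = 3990 kPa.
For an ideal gas ΔU = nCvΔT with Cv = (5/2)R = 20.8 J/(mol·K).
ΔU = 4.57×20.8×(531−270) = 24800 J.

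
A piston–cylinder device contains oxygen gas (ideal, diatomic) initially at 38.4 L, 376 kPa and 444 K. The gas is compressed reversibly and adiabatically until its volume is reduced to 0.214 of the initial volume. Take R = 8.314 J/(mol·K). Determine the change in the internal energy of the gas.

30800 J

n = P₁V₁/(RT₁) = 376×38.4/(8.314×444) = 3.91 mol.
Adiabatic: TV^(γ−1) = const ⇒ T₂ = 444×(4.67)^0.400 = 823 K; PV^γ = const ⇒ P₂ = 3260 kPa.
For an ideal gas ΔU = nCvΔT with Cv = (5/2)R = 20.8 J/(mol·K).
ΔU = 3.91×20.8×(823−444) = 30800 J.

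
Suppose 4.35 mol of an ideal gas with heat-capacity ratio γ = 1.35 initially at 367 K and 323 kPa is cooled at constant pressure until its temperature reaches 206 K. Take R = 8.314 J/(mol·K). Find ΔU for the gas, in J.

-16600 J

V₁ = nRT₁/P₁ = 4.35×8.314×367/323 = 41.1 L.
Isobaric: P stays 323 kPa; V/T = const ⇒ T₂ = 206 K, V₂ = 23.1 L.
For an ideal gas ΔU = nCvΔT with Cv = R/(γ−1) = 23.8 J/(mol·K).
ΔU = 4.35×23.8×(206−367) = -16600 J.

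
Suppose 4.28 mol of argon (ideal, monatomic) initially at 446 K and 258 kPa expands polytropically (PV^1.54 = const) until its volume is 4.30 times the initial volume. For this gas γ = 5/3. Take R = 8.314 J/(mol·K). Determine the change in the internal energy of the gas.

-13000 J

V₁ = nRT₁/P₁ = 4.28×8.314×446/258 = 61.5 L.
Polytropic n=1.54: T₂ = T₁(V₁/V₂)^(n−1) = 446×(0.233)^0.54 = 203 K; P₂ = P₁(V₁/V₂)^n = 27.3 kPa.
For an ideal gas ΔU = nCvΔT with Cv = (3/2)R = 12.5 J/(mol·K).
ΔU = 4.28×12.5×(203−446) = -13000 J.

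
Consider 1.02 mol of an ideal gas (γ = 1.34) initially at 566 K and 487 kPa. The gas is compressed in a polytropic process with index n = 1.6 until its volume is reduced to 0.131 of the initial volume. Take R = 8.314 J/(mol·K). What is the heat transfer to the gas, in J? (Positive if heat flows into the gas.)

14600 J

V₁ = nRT₁/P₁ = 1.02×8.314×566/487 = 9.86 L.
Polytropic n=1.6: T₂ = T₁(V₁/V₂)^(n−1) = 566×(7.63)^0.60 = 1920 K; P₂ = P₁(V₁/V₂)^n = 12600 kPa.
W = (P₁V₁−P₂V₂)/(n−1) = (487×9.86−12600×1.29)/0.60 = -19100 J.
ΔU = nCvΔT = 1.02×24.5×(1920−566) = 33700 J.
Q = ΔU + W = 14600 J.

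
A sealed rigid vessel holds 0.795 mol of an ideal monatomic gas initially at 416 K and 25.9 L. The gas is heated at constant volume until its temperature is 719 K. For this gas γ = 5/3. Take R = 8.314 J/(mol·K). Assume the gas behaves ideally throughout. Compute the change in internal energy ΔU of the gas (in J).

3000 J

P₁ = nRT₁/V₁ = 0.795×8.314×416/25.9 = 106 kPa.
Isochoric: V stays 25.9 L; P/T = const ⇒ T₂ = 719 K, P₂ = 183 kPa.
For an ideal gas ΔU = nCvΔT with Cv = (3/2)R = 12.5 J/(mol·K).
ΔU = 0.795×12.5×(719−416) = 3000 J.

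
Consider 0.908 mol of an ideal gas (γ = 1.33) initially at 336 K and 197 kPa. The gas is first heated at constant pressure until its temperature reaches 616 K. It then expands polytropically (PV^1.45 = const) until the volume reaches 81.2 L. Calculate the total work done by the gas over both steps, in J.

V₁ = nRT₁/P₁ = 0.908×8.314×336/197 = 12.9 L.
Step 1 — Isobaric: P stays 197 kPa; V/T = const ⇒ T₂ = 616 K, V₂ = 23.6 L.
W = PΔV = 197×(23.6−12.9) kPa·L = 2110 J.
ΔU = nCvΔT = 0.908×25.2×(616−336) = 6410 J.
Q = ΔU + W = nCpΔT = 8520 J.
State after step 1: P = 197 kPa, V = 23.6 L, T = 616 K.
Step 2 — Polytropic n=1.45: T₂ = T₁(V₁/V₂)^(n−1) = 616×(0.291)^0.45 = 353 K; P₂ = P₁(V₁/V₂)^n = 32.8 kPa.
W = (P₁V₁−P₂V₂)/(n−1) = (197×23.6−32.8×81.2)/0.45 = 4410 J.
ΔU = nCvΔT = 0.908×25.2×(353−616) = -6010 J.
Q = ΔU + W = -1600 J.
Net over both steps: W = 6520 J, Q = 6920 J, ΔU = 396 J.

6520 J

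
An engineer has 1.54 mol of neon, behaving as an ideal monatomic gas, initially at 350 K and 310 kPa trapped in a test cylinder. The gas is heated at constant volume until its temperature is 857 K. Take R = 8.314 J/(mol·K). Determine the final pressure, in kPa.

V₁ = nRT₁/P₁ = 1.54×8.314×350/310 = 14.5 L.
Isochoric: V stays 14.5 L; P/T = const ⇒ T₂ = 857 K, P₂ = 759 kPa.

759 kPa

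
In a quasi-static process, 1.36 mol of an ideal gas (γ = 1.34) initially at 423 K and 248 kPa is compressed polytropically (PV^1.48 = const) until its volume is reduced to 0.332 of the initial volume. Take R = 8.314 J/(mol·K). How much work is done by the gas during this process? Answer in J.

-6950 J

V₁ = nRT₁/P₁ = 1.36×8.314×423/248 = 19.3 L.
Polytropic n=1.48: T₂ = T₁(V₁/V₂)^(n−1) = 423×(3.01)^0.48 = 718 K; P₂ = P₁(V₁/V₂)^n = 1270 kPa.
W = (P₁V₁−P₂V₂)/(n−1) = (248×19.3−1270×6.40)/0.48 = -6950 J.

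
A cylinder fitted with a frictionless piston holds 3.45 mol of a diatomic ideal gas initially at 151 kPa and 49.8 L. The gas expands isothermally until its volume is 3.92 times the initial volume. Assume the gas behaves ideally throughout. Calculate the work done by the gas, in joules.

T₁ = P₁V₁/(nR) = 151×49.8/(3.45×8.314) = 262 K.
Isothermal: T stays 262 K; PV = const ⇒ V₂ = 195 L, P₂ = 38.5 kPa.
W = nRT ln(V₂/V₁) = 3.45×8.314×262×ln(3.92) = 10300 J.

10300 J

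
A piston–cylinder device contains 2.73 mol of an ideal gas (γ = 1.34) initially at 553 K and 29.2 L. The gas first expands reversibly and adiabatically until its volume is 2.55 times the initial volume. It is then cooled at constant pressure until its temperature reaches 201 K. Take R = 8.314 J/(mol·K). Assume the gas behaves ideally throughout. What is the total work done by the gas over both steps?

P₁ = nRT₁/V₁ = 2.73×8.314×553/29.2 = 430 kPa.
Step 1 — Adiabatic: TV^(γ−1) = const ⇒ T₂ = 553×(0.392)^0.340 = 402 K; PV^γ = const ⇒ P₂ = 123 kPa.
ΔU = nCvΔT = 2.73×24.5×(402−553) = -10100 J.
Q = 0 for an adiabatic process, so W = −ΔU = 10100 J.
State after step 1: P = 123 kPa, V = 74.5 L, T = 402 K.
Step 2 — Isobaric: P stays 123 kPa; V/T = const ⇒ T₂ = 201 K, V₂ = 37.2 L.
W = PΔV = 123×(37.2−74.5) kPa·L = -4570 J.
ΔU = nCvΔT = 2.73×24.5×(201−402) = -13400 J.
Q = ΔU + W = nCpΔT = -18000 J.
Net over both steps: W = 5500 J, Q = -18000 J, ΔU = -23500 J.

5500 J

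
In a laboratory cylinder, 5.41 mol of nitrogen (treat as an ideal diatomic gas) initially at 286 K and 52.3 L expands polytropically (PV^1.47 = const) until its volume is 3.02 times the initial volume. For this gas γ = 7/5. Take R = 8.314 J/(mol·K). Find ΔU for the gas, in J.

P₁ = nRT₁/V₁ = 5.41×8.314×286/52.3 = 246 kPa.
Polytropic n=1.47: T₂ = T₁(V₁/V₂)^(n−1) = 286×(0.331)^0.47 = 170 K; P₂ = P₁(V₁/V₂)^n = 48.4 kPa.
For an ideal gas ΔU = nCvΔT with Cv = (5/2)R = 20.8 J/(mol·K).
ΔU = 5.41×20.8×(170−286) = -13000 J.

-13000 J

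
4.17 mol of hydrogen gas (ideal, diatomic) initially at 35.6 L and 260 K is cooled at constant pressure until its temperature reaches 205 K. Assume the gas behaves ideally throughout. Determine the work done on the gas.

P₁ = nRT₁/V₁ = 4.17×8.314×260/35.6 = 253 kPa.
Isobaric: P stays 253 kPa; V/T = const ⇒ T₂ = 205 K, V₂ = 28.1 L.
W = PΔV = 253×(28.1−35.6) kPa·L = -1910 J.
Work done on the gas = −W_by = 1910 J.

1910 J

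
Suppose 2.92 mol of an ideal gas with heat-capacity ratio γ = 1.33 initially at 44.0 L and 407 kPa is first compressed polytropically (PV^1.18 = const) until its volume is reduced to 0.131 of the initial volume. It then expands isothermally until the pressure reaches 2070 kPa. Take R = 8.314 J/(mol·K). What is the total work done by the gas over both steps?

-24000 J

T₁ = P₁V₁/(nR) = 407×44.0/(2.92×8.314) = 738 K.
Step 1 — Polytropic n=1.18: T₂ = T₁(V₁/V₂)^(n−1) = 738×(7.63)^0.18 = 1060 K; P₂ = P₁(V₁/V₂)^n = 4480 kPa.
W = (P₁V₁−P₂V₂)/(n−1) = (407×44.0−4480×5.76)/0.18 = -43900 J.
ΔU = nCvΔT = 2.92×25.2×(1060−738) = 24000 J.
Q = ΔU + W = -20000 J.
State after step 1: P = 4480 kPa, V = 5.76 L, T = 1060 K.
Step 2 — Isothermal: T stays 1060 K; PV = const ⇒ V₂ = 12.5 L, P₂ = 2070 kPa.
ΔU = 0 (ideal gas, T constant).
W = nRT ln(V₂/V₁) = 2.92×8.314×1060×ln(2.16) = 19900 J.
Q = ΔU + W = 19900 J.
Net over both steps: W = -24000 J, Q = -46.8 J, ΔU = 24000 J.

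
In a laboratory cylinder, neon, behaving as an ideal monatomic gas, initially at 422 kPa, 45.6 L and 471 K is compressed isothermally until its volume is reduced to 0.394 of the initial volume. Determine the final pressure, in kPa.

Isothermal: T stays 471 K; PV = const ⇒ V₂ = 18.0 L, P₂ = 1070 kPa.

1070 kPa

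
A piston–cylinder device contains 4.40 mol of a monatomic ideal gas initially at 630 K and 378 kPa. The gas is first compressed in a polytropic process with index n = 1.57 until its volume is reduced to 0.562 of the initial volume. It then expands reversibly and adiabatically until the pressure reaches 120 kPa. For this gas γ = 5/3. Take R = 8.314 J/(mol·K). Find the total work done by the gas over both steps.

11200 J

V₁ = nRT₁/P₁ = 4.40×8.314×630/378 = 61.0 L.
Step 1 — Polytropic n=1.57: T₂ = T₁(V₁/V₂)^(n−1) = 630×(1.78)^0.57 = 875 K; P₂ = P₁(V₁/V₂)^n = 934 kPa.
W = (P₁V₁−P₂V₂)/(n−1) = (378×61.0−934×34.3)/0.57 = -15700 J.
ΔU = nCvΔT = 4.40×12.5×(875−630) = 13400 J.
Q = ΔU + W = -2280 J.
State after step 1: P = 934 kPa, V = 34.3 L, T = 875 K.
Step 2 — Adiabatic: T₂/T₁ = (P₂/P₁)^((γ−1)/γ) ⇒ T₂ = 875×(0.128)^0.400 = 385 K; V₂ = 117 L.
ΔU = nCvΔT = 4.40×12.5×(385−875) = -26900 J.
Q = 0 for an adiabatic process, so W = −ΔU = 26900 J.
Net over both steps: W = 11200 J, Q = -2280 J, ΔU = -13400 J.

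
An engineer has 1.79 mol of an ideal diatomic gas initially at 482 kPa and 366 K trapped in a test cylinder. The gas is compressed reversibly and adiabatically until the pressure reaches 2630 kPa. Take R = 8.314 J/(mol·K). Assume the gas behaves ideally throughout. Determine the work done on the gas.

V₁ = nRT₁/P₁ = 1.79×8.314×366/482 = 11.3 L.
Adiabatic: T₂/T₁ = (P₂/P₁)^((γ−1)/γ) ⇒ T₂ = 366×(5.46)^0.286 = 594 K; V₂ = 3.36 L.
ΔU = nCvΔT = 1.79×20.8×(594−366) = 8490 J.
Q = 0 for an adiabatic process, so W = −ΔU = -8490 J.
Work done on the gas = −W_by = 8490 J.

8490 J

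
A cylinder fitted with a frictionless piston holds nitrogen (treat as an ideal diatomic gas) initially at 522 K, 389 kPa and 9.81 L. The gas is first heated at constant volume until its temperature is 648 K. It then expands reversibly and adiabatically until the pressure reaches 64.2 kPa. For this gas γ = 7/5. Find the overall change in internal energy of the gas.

-2890 J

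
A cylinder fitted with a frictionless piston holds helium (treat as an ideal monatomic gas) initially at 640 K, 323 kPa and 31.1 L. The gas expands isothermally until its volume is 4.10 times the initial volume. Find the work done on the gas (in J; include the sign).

n = P₁V₁/(RT₁) = 323×31.1/(8.314×640) = 1.89 mol.
Isothermal: T stays 640 K; PV = const ⇒ V₂ = 128 L, P₂ = 78.8 kPa.
W = nRT ln(V₂/V₁) = 1.89×8.314×640×ln(4.10) = 14200 J.
Work done on the gas = −W_by = -14200 J.

-14200 J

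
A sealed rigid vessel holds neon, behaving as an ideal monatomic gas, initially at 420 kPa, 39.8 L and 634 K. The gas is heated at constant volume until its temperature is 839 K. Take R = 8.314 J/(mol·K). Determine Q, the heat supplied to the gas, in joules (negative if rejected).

8110 J

n = P₁V₁/(RT₁) = 420×39.8/(8.314×634) = 3.17 mol.
Isochoric: V stays 39.8 L; P/T = const ⇒ T₂ = 839 K, P₂ = 556 kPa.
W = 0 (no volume change).
ΔU = nCvΔT = 3.17×12.5×(839−634) = 8110 J.
Q = ΔU = 8110 J.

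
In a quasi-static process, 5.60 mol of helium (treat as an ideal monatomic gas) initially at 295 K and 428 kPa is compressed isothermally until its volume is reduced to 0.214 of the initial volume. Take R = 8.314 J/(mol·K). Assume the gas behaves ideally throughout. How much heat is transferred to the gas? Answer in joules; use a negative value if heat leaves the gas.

V₁ = nRT₁/P₁ = 5.60×8.314×295/428 = 32.1 L.
Isothermal: T stays 295 K; PV = const ⇒ V₂ = 6.87 L, P₂ = 2000 kPa.
ΔU = 0 (ideal gas, T constant).
W = nRT ln(V₂/V₁) = 5.60×8.314×295×ln(0.214) = -21200 J.
Q = ΔU + W = -21200 J.

-21200 J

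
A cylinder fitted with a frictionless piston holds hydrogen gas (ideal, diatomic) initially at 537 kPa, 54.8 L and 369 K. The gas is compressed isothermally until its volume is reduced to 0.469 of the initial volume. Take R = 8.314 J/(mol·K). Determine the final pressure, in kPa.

Isothermal: T stays 369 K; PV = const ⇒ V₂ = 25.7 L, P₂ = 1140 kPa.

1140 kPa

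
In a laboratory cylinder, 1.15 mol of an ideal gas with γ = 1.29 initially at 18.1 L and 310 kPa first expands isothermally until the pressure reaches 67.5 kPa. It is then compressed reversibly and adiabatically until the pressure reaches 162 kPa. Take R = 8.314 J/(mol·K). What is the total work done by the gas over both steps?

T₁ = P₁V₁/(nR) = 310×18.1/(1.15×8.314) = 587 K.
Step 1 — Isothermal: T stays 587 K; PV = const ⇒ V₂ = 83.1 L, P₂ = 67.5 kPa.
ΔU = 0 (ideal gas, T constant).
W = nRT ln(V₂/V₁) = 1.15×8.314×587×ln(4.59) = 8550 J.
Q = ΔU + W = 8550 J.
State after step 1: P = 67.5 kPa, V = 83.1 L, T = 587 K.
Step 2 — Adiabatic: T₂/T₁ = (P₂/P₁)^((γ−1)/γ) ⇒ T₂ = 587×(2.40)^0.225 = 715 K; V₂ = 42.2 L.
ΔU = nCvΔT = 1.15×28.7×(715−587) = 4210 J.
Q = 0 for an adiabatic process, so W = −ΔU = -4210 J.
Net over both steps: W = 4350 J, Q = 8550 J, ΔU = 4210 J.

4350 J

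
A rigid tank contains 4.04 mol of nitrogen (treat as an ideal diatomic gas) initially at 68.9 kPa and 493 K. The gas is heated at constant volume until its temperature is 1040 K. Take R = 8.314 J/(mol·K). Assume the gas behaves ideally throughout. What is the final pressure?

145 kPa

V₁ = nRT₁/P₁ = 4.04×8.314×493/68.9 = 240 L.
Isochoric: V stays 240 L; P/T = const ⇒ T₂ = 1040 K, P₂ = 145 kPa.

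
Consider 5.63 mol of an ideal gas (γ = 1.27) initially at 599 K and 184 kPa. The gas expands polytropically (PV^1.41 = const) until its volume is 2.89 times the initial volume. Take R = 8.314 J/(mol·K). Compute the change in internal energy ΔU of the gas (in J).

-36600 J

V₁ = nRT₁/P₁ = 5.63×8.314×599/184 = 152 L.
Polytropic n=1.41: T₂ = T₁(V₁/V₂)^(n−1) = 599×(0.346)^0.41 = 388 K; P₂ = P₁(V₁/V₂)^n = 41.2 kPa.
For an ideal gas ΔU = nCvΔT with Cv = R/(γ−1) = 30.8 J/(mol·K).
ΔU = 5.63×30.8×(388−599) = -36600 J.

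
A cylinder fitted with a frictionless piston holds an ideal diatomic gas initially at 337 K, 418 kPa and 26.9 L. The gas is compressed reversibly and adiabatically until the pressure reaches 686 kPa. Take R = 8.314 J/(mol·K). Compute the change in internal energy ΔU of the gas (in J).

4270 J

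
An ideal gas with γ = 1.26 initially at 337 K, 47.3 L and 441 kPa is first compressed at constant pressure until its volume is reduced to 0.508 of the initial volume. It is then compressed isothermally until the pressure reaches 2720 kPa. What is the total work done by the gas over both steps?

n = P₁V₁/(RT₁) = 441×47.3/(8.314×337) = 7.44 mol.
Step 1 — Isobaric: P stays 441 kPa; V/T = const ⇒ T₂ = 171 K, V₂ = 24.0 L.
W = PΔV = 441×(24.0−47.3) kPa·L = -10300 J.
ΔU = nCvΔT = 7.44×32.0×(171−337) = -39500 J.
Q = ΔU + W = nCpΔT = -49700 J.
State after step 1: P = 441 kPa, V = 24.0 L, T = 171 K.
Step 2 — Isothermal: T stays 171 K; PV = const ⇒ V₂ = 3.90 L, P₂ = 2720 kPa.
ΔU = 0 (ideal gas, T constant).
W = nRT ln(V₂/V₁) = 7.44×8.314×171×ln(0.162) = -19300 J.
Q = ΔU + W = -19300 J.
Net over both steps: W = -29500 J, Q = -69000 J, ΔU = -39500 J.

-29500 J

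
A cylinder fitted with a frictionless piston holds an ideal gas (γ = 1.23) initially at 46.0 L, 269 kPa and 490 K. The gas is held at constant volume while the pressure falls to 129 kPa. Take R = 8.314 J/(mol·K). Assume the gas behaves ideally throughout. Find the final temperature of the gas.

235 K

Isochoric: V stays 46.0 L; P/T = const ⇒ T₂ = 235 K, P₂ = 129 kPa.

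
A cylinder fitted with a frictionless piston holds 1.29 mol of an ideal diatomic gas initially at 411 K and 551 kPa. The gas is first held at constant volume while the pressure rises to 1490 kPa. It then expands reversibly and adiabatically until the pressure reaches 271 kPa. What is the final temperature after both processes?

683 K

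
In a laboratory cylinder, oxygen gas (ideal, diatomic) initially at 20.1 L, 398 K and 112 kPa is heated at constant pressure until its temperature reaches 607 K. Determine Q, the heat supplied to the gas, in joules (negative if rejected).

4140 J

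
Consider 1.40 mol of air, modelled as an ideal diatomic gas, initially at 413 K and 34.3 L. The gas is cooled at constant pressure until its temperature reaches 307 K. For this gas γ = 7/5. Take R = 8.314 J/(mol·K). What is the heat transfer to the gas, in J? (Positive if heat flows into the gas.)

P₁ = nRT₁/V₁ = 1.40×8.314×413/34.3 = 140 kPa.
Isobaric: P stays 140 kPa; V/T = const ⇒ T₂ = 307 K, V₂ = 25.5 L.
W = PΔV = 140×(25.5−34.3) kPa·L = -1230 J.
ΔU = nCvΔT = 1.40×20.8×(307−413) = -3080 J.
Q = ΔU + W = nCpΔT = -4320 J.

-4320 J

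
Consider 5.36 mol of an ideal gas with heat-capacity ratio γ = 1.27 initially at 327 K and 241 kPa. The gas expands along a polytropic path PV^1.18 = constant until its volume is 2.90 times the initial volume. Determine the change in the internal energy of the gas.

V₁ = nRT₁/P₁ = 5.36×8.314×327/241 = 60.5 L.
Polytropic n=1.18: T₂ = T₁(V₁/V₂)^(n−1) = 327×(0.345)^0.18 = 270 K; P₂ = P₁(V₁/V₂)^n = 68.6 kPa.
For an ideal gas ΔU = nCvΔT with Cv = R/(γ−1) = 30.8 J/(mol·K).
ΔU = 5.36×30.8×(270−327) = -9410 J.

-9410 J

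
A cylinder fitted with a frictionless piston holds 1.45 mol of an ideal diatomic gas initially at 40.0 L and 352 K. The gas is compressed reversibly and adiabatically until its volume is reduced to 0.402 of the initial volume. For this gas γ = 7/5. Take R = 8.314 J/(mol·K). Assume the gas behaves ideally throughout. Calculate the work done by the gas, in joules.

P₁ = nRT₁/V₁ = 1.45×8.314×352/40.0 = 106 kPa.
Adiabatic: TV^(γ−1) = const ⇒ T₂ = 352×(2.49)^0.400 = 507 K; PV^γ = const ⇒ P₂ = 380 kPa.
ΔU = nCvΔT = 1.45×20.8×(507−352) = 4670 J.
Q = 0 for an adiabatic process, so W = −ΔU = -4670 J.

-4670 J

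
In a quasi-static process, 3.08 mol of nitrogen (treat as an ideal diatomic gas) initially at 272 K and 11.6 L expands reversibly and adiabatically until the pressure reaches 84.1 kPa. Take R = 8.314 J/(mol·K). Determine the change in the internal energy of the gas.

P₁ = nRT₁/V₁ = 3.08×8.314×272/11.6 = 600 kPa.
Adiabatic: T₂/T₁ = (P₂/P₁)^((γ−1)/γ) ⇒ T₂ = 272×(0.140)^0.286 = 155 K; V₂ = 47.2 L.
For an ideal gas ΔU = nCvΔT with Cv = (5/2)R = 20.8 J/(mol·K).
ΔU = 3.08×20.8×(155−272) = -7480 J.

-7480 J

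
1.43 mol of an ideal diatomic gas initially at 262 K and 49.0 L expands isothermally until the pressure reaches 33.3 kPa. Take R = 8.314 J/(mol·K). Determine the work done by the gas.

2010 J

P₁ = nRT₁/V₁ = 1.43×8.314×262/49.0 = 63.6 kPa.
Isothermal: T stays 262 K; PV = const ⇒ V₂ = 93.5 L, P₂ = 33.3 kPa.
W = nRT ln(V₂/V₁) = 1.43×8.314×262×ln(1.91) = 2010 J.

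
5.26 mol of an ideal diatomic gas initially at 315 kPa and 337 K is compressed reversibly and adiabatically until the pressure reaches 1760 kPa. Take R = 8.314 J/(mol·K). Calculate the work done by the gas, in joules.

V₁ = nRT₁/P₁ = 5.26×8.314×337/315 = 46.8 L.
Adiabatic: T₂/T₁ = (P₂/P₁)^((γ−1)/γ) ⇒ T₂ = 337×(5.59)^0.286 = 551 K; V₂ = 13.7 L.
ΔU = nCvΔT = 5.26×20.8×(551−337) = 23400 J.
Q = 0 for an adiabatic process, so W = −ΔU = -23400 J.

-23400 J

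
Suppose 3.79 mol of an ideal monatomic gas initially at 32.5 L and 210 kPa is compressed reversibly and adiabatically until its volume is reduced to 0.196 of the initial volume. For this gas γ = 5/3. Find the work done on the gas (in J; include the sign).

T₁ = P₁V₁/(nR) = 210×32.5/(3.79×8.314) = 217 K.
Adiabatic: TV^(γ−1) = const ⇒ T₂ = 217×(5.10)^0.667 = 642 K; PV^γ = const ⇒ P₂ = 3180 kPa.
ΔU = nCvΔT = 3.79×12.5×(642−217) = 20100 J.
Q = 0 for an adiabatic process, so W = −ΔU = -20100 J.
Work done on the gas = −W_by = 20100 J.

20100 J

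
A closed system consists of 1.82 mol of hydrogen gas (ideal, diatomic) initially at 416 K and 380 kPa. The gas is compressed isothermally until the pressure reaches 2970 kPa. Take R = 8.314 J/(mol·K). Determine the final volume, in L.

2.12 L

V₁ = nRT₁/P₁ = 1.82×8.314×416/380 = 16.6 L.
Isothermal: T stays 416 K; PV = const ⇒ V₂ = 2.12 L, P₂ = 2970 kPa.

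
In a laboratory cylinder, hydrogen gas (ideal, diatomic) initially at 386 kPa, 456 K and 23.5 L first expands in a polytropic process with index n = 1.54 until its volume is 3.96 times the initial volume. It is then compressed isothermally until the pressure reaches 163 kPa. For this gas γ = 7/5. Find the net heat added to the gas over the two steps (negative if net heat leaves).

-8510 J

n = P₁V₁/(RT₁) = 386×23.5/(8.314×456) = 2.39 mol.
Step 1 — Polytropic n=1.54: T₂ = T₁(V₁/V₂)^(n−1) = 456×(0.253)^0.54 = 217 K; P₂ = P₁(V₁/V₂)^n = 46.4 kPa.
W = (P₁V₁−P₂V₂)/(n−1) = (386×23.5−46.4×93.1)/0.54 = 8810 J.
ΔU = nCvΔT = 2.39×20.8×(217−456) = -11900 J.
Q = ΔU + W = -3080 J.
State after step 1: P = 46.4 kPa, V = 93.1 L, T = 217 K.
Step 2 — Isothermal: T stays 217 K; PV = const ⇒ V₂ = 26.5 L, P₂ = 163 kPa.
ΔU = 0 (ideal gas, T constant).
W = nRT ln(V₂/V₁) = 2.39×8.314×217×ln(0.284) = -5420 J.
Q = ΔU + W = -5420 J.
Net over both steps: W = 3380 J, Q = -8510 J, ΔU = -11900 J.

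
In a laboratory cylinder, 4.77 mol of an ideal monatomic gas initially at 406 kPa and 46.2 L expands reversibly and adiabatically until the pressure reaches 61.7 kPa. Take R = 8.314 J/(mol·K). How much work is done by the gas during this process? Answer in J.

14900 J

T₁ = P₁V₁/(nR) = 406×46.2/(4.77×8.314) = 473 K.
Adiabatic: T₂/T₁ = (P₂/P₁)^((γ−1)/γ) ⇒ T₂ = 473×(0.152)^0.400 = 223 K; V₂ = 143 L.
ΔU = nCvΔT = 4.77×12.5×(223−473) = -14900 J.
Q = 0 for an adiabatic process, so W = −ΔU = 14900 J.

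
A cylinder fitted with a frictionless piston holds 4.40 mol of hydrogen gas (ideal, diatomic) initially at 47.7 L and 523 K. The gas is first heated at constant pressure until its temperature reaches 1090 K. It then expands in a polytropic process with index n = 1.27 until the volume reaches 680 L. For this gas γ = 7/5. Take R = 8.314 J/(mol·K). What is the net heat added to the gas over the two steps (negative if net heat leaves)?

P₁ = nRT₁/V₁ = 4.40×8.314×523/47.7 = 401 kPa.
Step 1 — Isobaric: P stays 401 kPa; V/T = const ⇒ T₂ = 1090 K, V₂ = 99.4 L.
W = PΔV = 401×(99.4−47.7) kPa·L = 20700 J.
ΔU = nCvΔT = 4.40×20.8×(1090−523) = 51900 J.
Q = ΔU + W = nCpΔT = 72600 J.
State after step 1: P = 401 kPa, V = 99.4 L, T = 1090 K.
Step 2 — Polytropic n=1.27: T₂ = T₁(V₁/V₂)^(n−1) = 1090×(0.146)^0.27 = 649 K; P₂ = P₁(V₁/V₂)^n = 34.9 kPa.
W = (P₁V₁−P₂V₂)/(n−1) = (401×99.4−34.9×680)/0.27 = 59800 J.
ΔU = nCvΔT = 4.40×20.8×(649−1090) = -40400 J.
Q = ΔU + W = 19400 J.
Net over both steps: W = 80500 J, Q = 92000 J, ΔU = 11500 J.

92000 J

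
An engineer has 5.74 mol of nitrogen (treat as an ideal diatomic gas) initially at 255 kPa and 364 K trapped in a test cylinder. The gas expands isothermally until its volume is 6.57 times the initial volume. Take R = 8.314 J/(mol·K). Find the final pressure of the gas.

V₁ = nRT₁/P₁ = 5.74×8.314×364/255 = 68.1 L.
Isothermal: T stays 364 K; PV = const ⇒ V₂ = 448 L, P₂ = 38.8 kPa.

38.8 kPa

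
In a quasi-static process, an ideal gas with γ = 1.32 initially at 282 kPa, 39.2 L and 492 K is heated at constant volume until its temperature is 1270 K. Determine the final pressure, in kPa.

728 kPa

Isochoric: V stays 39.2 L; P/T = const ⇒ T₂ = 1270 K, P₂ = 728 kPa.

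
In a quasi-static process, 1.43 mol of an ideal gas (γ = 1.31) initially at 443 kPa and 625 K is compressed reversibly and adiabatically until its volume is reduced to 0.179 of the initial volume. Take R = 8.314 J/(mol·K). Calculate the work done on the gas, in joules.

V₁ = nRT₁/P₁ = 1.43×8.314×625/443 = 16.8 L.
Adiabatic: TV^(γ−1) = const ⇒ T₂ = 625×(5.59)^0.310 = 1070 K; PV^γ = const ⇒ P₂ = 4220 kPa.
ΔU = nCvΔT = 1.43×26.8×(1070−625) = 16900 J.
Q = 0 for an adiabatic process, so W = −ΔU = -16900 J.
Work done on the gas = −W_by = 16900 J.

16900 J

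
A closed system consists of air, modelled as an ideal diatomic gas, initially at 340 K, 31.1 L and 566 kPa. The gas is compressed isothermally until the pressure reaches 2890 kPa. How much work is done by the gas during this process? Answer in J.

-28700 J

n = P₁V₁/(RT₁) = 566×31.1/(8.314×340) = 6.23 mol.
Isothermal: T stays 340 K; PV = const ⇒ V₂ = 6.09 L, P₂ = 2890 kPa.
W = nRT ln(V₂/V₁) = 6.23×8.314×340×ln(0.196) = -28700 J.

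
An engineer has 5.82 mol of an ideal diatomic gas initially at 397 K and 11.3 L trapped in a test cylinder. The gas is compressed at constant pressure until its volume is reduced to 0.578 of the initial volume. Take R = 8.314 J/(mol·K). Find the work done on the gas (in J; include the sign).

8110 J

P₁ = nRT₁/V₁ = 5.82×8.314×397/11.3 = 1700 kPa.
Isobaric: P stays 1700 kPa; V/T = const ⇒ T₂ = 229 K, V₂ = 6.53 L.
W = PΔV = 1700×(6.53−11.3) kPa·L = -8110 J.
Work done on the gas = −W_by = 8110 J.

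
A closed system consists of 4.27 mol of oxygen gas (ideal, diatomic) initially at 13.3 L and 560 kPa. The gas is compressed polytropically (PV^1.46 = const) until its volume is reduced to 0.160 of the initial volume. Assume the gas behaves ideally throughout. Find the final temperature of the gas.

T₁ = P₁V₁/(nR) = 560×13.3/(4.27×8.314) = 210 K.
Polytropic n=1.46: T₂ = T₁(V₁/V₂)^(n−1) = 210×(6.25)^0.46 = 487 K; P₂ = P₁(V₁/V₂)^n = 8130 kPa.

487 K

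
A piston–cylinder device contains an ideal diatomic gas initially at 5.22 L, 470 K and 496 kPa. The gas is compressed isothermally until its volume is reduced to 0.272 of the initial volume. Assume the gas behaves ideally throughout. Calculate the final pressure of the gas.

1820 kPa

Isothermal: T stays 470 K; PV = const ⇒ V₂ = 1.42 L, P₂ = 1820 kPa.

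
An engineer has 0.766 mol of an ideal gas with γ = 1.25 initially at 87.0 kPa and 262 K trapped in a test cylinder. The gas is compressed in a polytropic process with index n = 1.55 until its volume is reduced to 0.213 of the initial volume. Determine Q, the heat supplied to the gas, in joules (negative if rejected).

V₁ = nRT₁/P₁ = 0.766×8.314×262/87.0 = 19.2 L.
Polytropic n=1.55: T₂ = T₁(V₁/V₂)^(n−1) = 262×(4.69)^0.55 = 613 K; P₂ = P₁(V₁/V₂)^n = 956 kPa.
W = (P₁V₁−P₂V₂)/(n−1) = (87.0×19.2−956×4.09)/0.55 = -4070 J.
ΔU = nCvΔT = 0.766×33.3×(613−262) = 8950 J.
Q = ΔU + W = 4880 J.

4880 J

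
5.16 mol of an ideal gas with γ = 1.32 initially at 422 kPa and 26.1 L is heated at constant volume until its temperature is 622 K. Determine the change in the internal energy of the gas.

T₁ = P₁V₁/(nR) = 422×26.1/(5.16×8.314) = 257 K.
Isochoric: V stays 26.1 L; P/T = const ⇒ T₂ = 622 K, P₂ = 1020 kPa.
For an ideal gas ΔU = nCvΔT with Cv = R/(γ−1) = 26.0 J/(mol·K).
ΔU = 5.16×26.0×(622−257) = 49000 J.

49000 J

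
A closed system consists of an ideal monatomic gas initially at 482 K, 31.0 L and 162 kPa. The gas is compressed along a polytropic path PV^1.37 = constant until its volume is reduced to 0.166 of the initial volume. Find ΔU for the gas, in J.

7110 J

n = P₁V₁/(RT₁) = 162×31.0/(8.314×482) = 1.25 mol.
Polytropic n=1.37: T₂ = T₁(V₁/V₂)^(n−1) = 482×(6.02)^0.37 = 937 K; P₂ = P₁(V₁/V₂)^n = 1900 kPa.
For an ideal gas ΔU = nCvΔT with Cv = (3/2)R = 12.5 J/(mol·K).
ΔU = 1.25×12.5×(937−482) = 7110 J.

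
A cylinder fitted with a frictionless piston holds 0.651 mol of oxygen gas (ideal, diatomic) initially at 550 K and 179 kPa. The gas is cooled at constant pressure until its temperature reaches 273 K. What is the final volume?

V₁ = nRT₁/P₁ = 0.651×8.314×550/179 = 16.6 L.
Isobaric: P stays 179 kPa; V/T = const ⇒ T₂ = 273 K, V₂ = 8.25 L.

8.25 L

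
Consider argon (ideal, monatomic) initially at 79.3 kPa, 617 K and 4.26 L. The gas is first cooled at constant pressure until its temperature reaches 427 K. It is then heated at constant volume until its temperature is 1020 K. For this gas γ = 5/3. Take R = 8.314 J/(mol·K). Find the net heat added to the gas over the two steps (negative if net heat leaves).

n = P₁V₁/(RT₁) = 79.3×4.26/(8.314×617) = 0.0659 mol.
Step 1 — Isobaric: P stays 79.3 kPa; V/T = const ⇒ T₂ = 427 K, V₂ = 2.95 L.
W = PΔV = 79.3×(2.95−4.26) kPa·L = -104 J.
ΔU = nCvΔT = 0.0659×12.5×(427−617) = -156 J.
Q = ΔU + W = nCpΔT = -260 J.
State after step 1: P = 79.3 kPa, V = 2.95 L, T = 427 K.
Step 2 — Isochoric: V stays 2.95 L; P/T = const ⇒ T₂ = 1020 K, P₂ = 189 kPa.
W = 0 (no volume change).
ΔU = nCvΔT = 0.0659×12.5×(1020−427) = 487 J.
Q = ΔU = 487 J.
Net over both steps: W = -104 J, Q = 227 J, ΔU = 331 J.

227 J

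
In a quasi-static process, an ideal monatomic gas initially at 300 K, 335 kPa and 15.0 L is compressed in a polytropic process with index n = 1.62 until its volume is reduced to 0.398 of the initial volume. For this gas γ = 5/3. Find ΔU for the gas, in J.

n = P₁V₁/(RT₁) = 335×15.0/(8.314×300) = 2.01 mol.
Polytropic n=1.62: T₂ = T₁(V₁/V₂)^(n−1) = 300×(2.51)^0.62 = 531 K; P₂ = P₁(V₁/V₂)^n = 1490 kPa.
For an ideal gas ΔU = nCvΔT with Cv = (3/2)R = 12.5 J/(mol·K).
ΔU = 2.01×12.5×(531−300) = 5810 J.

5810 J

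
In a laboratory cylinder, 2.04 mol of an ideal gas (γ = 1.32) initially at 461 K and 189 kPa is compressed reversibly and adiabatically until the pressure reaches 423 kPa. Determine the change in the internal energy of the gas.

V₁ = nRT₁/P₁ = 2.04×8.314×461/189 = 41.4 L.
Adiabatic: T₂/T₁ = (P₂/P₁)^((γ−1)/γ) ⇒ T₂ = 461×(2.24)^0.242 = 560 K; V₂ = 22.5 L.
For an ideal gas ΔU = nCvΔT with Cv = R/(γ−1) = 26.0 J/(mol·K).
ΔU = 2.04×26.0×(560−461) = 5270 J.

5270 J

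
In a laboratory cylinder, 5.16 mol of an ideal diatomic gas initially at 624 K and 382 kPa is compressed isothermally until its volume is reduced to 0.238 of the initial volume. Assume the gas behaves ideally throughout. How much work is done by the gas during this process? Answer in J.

-38400 J

V₁ = nRT₁/P₁ = 5.16×8.314×624/382 = 70.1 L.
Isothermal: T stays 624 K; PV = const ⇒ V₂ = 16.7 L, P₂ = 1610 kPa.
W = nRT ln(V₂/V₁) = 5.16×8.314×624×ln(0.238) = -38400 J.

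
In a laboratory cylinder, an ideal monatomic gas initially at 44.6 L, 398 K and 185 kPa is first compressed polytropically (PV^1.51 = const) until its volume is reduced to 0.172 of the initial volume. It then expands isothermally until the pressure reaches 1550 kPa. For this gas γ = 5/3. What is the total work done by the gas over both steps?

n = P₁V₁/(RT₁) = 185×44.6/(8.314×398) = 2.49 mol.
Step 1 — Polytropic n=1.51: T₂ = T₁(V₁/V₂)^(n−1) = 398×(5.81)^0.51 = 977 K; P₂ = P₁(V₁/V₂)^n = 2640 kPa.
W = (P₁V₁−P₂V₂)/(n−1) = (185×44.6−2640×7.67)/0.51 = -23500 J.
ΔU = nCvΔT = 2.49×12.5×(977−398) = 18000 J.
Q = ΔU + W = -5530 J.
State after step 1: P = 2640 kPa, V = 7.67 L, T = 977 K.
Step 2 — Isothermal: T stays 977 K; PV = const ⇒ V₂ = 13.1 L, P₂ = 1550 kPa.
ΔU = 0 (ideal gas, T constant).
W = nRT ln(V₂/V₁) = 2.49×8.314×977×ln(1.70) = 10800 J.
Q = ΔU + W = 10800 J.
Net over both steps: W = -12700 J, Q = 5250 J, ΔU = 18000 J.

-12700 J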